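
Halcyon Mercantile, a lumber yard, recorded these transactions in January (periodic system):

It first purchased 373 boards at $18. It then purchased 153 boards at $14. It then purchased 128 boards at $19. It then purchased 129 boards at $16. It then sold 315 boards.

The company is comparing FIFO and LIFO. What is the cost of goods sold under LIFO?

FIFO COGS: 315 @ $18 = $5,670
LIFO COGS: 129 @ $16 + 128 @ $19 + 58 @ $14 = $5,308

COGS = $5,308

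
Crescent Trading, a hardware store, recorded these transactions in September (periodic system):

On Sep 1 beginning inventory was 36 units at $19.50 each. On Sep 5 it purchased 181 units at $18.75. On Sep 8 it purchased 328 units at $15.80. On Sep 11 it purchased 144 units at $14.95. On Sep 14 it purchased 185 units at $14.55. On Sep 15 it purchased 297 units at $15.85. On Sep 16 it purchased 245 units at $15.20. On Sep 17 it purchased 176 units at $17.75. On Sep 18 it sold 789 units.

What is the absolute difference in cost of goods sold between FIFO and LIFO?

$297.45

FIFO COGS: 36 @ $19.50 + 181 @ $18.75 + 328 @ $15.80 + 144 @ $14.95 + 100 @ $14.55 = $12,885.95
LIFO COGS: 176 @ $17.75 + 245 @ $15.20 + 297 @ $15.85 + 71 @ $14.55 = $12,588.50
Difference = |$12,885.95 − $12,588.50| = $297.45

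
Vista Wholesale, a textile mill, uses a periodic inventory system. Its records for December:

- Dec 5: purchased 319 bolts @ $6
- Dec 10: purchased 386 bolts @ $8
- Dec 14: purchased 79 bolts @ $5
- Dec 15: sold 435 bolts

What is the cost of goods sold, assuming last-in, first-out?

COGS = $3,243

Dec 15, 435 sold [LIFO — newest first]: 79 @ $5 + 356 @ $8 = $3,243
Ending inventory: 319 @ $6 + 30 @ $8 = $2,154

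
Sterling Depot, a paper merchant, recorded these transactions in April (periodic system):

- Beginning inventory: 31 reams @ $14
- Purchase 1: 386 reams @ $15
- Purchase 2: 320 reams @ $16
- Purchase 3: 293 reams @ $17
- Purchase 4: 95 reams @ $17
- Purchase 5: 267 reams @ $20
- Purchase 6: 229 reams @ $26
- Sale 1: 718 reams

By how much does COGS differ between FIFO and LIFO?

$4,028

FIFO COGS: 31 @ $14 + 386 @ $15 + 301 @ $16 = $11,040
LIFO COGS: 229 @ $26 + 267 @ $20 + 95 @ $17 + 127 @ $17 = $15,068
Difference = |$11,040 − $15,068| = $4,028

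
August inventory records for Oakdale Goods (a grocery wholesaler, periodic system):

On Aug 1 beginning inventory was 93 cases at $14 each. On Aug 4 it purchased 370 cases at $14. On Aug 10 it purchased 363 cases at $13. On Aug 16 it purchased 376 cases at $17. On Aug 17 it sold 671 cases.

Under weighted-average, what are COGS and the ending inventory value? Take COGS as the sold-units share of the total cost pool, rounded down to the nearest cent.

Aug 17, sell 671: 671/1202 × $17,593.00 → $9,821.05
Ending inventory (cost pool remaining) = $7,771.95
Check: goods available $17,593.00 = COGS $9,821.05 + ending $7,771.95

COGS = $9,821.05; ending inventory = $7,771.95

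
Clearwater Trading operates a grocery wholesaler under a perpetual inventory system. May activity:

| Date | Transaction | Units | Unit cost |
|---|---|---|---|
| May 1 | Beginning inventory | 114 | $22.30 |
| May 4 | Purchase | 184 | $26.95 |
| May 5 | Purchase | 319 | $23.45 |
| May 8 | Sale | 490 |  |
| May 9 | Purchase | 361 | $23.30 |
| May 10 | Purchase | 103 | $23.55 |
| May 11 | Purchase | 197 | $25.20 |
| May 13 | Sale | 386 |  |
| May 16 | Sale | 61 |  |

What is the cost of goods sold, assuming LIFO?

COGS = $22,904.15

May 8, 490 sold [LIFO — newest first]: 319 @ $23.45 + 171 @ $26.95 = $12,089.00
May 13, 386 sold [LIFO — newest first]: 197 @ $25.20 + 103 @ $23.55 + 86 @ $23.30 = $9,393.85
May 16, 61 sold [LIFO — newest first]: 61 @ $23.30 = $1,421.30
Total COGS = $12,089.00 + $9,393.85 + $1,421.30 = $22,904.15
Ending inventory: 114 @ $22.30 + 13 @ $26.95 + 214 @ $23.30 = $7,878.75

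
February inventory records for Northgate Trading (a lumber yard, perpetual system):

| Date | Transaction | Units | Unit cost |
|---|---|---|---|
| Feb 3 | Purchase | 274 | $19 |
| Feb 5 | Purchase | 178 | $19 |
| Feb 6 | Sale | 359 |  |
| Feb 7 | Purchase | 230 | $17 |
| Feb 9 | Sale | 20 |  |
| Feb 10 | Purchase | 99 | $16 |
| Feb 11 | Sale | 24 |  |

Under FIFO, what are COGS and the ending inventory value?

COGS = $7,657; ending inventory = $6,425

Feb 6, 359 sold [FIFO — oldest first]: 274 @ $19 + 85 @ $19 = $6,821
Feb 9, 20 sold [FIFO — oldest first]: 20 @ $19 = $380
Feb 11, 24 sold [FIFO — oldest first]: 24 @ $19 = $456
Total COGS = $6,821 + $380 + $456 = $7,657
Ending inventory: 49 @ $19 + 230 @ $17 + 99 @ $16 = $6,425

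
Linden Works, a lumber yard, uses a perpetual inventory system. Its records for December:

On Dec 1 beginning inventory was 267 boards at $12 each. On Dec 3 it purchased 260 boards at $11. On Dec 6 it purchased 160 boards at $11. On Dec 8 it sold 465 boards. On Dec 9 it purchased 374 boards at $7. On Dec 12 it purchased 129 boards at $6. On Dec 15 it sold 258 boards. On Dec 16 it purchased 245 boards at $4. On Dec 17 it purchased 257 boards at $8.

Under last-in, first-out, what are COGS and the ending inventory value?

Dec 8, 465 sold [LIFO — newest first]: 160 @ $11 + 260 @ $11 + 45 @ $12 = $5,160
Dec 15, 258 sold [LIFO — newest first]: 129 @ $6 + 129 @ $7 = $1,677
Total COGS = $5,160 + $1,677 = $6,837
Ending inventory: 222 @ $12 + 245 @ $7 + 245 @ $4 + 257 @ $8 = $7,415
Check: goods available $14,252 = COGS $6,837 + ending $7,415

COGS = $6,837; ending inventory = $7,415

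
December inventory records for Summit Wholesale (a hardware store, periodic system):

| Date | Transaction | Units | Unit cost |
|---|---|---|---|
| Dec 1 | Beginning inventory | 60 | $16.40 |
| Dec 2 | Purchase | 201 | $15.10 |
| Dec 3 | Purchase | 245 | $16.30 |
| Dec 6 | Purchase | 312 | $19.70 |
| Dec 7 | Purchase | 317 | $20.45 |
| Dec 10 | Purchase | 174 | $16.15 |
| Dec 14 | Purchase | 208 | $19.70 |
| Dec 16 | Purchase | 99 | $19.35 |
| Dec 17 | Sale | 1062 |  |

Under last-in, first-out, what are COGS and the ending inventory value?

Dec 17, 1062 sold [LIFO — newest first]: 99 @ $19.35 + 208 @ $19.70 + 174 @ $16.15 + 317 @ $20.45 + 264 @ $19.70 = $20,506.80
Ending inventory: 60 @ $16.40 + 201 @ $15.10 + 245 @ $16.30 + 48 @ $19.70 = $8,958.20

COGS = $20,506.80; ending inventory = $8,958.20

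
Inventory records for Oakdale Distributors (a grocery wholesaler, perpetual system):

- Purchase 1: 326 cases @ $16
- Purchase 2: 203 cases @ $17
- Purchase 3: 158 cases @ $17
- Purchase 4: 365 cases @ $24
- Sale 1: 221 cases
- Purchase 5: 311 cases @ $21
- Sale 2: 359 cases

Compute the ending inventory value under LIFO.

Sale 1 (221) [LIFO — newest first]: 221 @ $24 = $5,304
Sale 2 (359) [LIFO — newest first]: 311 @ $21 + 48 @ $24 = $7,683
Total COGS = $5,304 + $7,683 = $12,987
Ending inventory: 326 @ $16 + 203 @ $17 + 158 @ $17 + 96 @ $24 = $13,657

Ending inventory = $13,657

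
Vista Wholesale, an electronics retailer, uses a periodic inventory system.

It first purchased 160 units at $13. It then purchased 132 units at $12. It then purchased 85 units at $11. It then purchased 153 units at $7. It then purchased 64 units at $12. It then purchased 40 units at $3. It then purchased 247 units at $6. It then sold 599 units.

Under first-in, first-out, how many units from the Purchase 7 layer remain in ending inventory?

Sale 1 (599) [FIFO — oldest first]: 160 @ $13 + 132 @ $12 + 85 @ $11 + 153 @ $7 + 64 @ $12 + 5 @ $3 = $6,453
Ending inventory: 35 @ $3 + 247 @ $6 = $1,587

247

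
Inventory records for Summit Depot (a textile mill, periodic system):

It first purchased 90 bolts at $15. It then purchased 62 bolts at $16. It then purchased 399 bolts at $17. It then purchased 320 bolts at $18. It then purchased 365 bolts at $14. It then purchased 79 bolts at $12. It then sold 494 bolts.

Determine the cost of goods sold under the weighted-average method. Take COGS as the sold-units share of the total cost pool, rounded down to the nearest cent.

Sale 1, sell 494: 494/1315 × $20,943.00 → $7,867.56
Ending inventory (cost pool remaining) = $13,075.44
Check: goods available $20,943.00 = COGS $7,867.56 + ending $13,075.44

COGS = $7,867.56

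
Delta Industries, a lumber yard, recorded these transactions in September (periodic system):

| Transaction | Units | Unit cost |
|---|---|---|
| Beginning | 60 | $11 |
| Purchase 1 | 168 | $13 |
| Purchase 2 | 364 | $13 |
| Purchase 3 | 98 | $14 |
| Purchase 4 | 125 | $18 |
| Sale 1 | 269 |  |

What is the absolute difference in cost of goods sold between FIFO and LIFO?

FIFO COGS: 60 @ $11 + 168 @ $13 + 41 @ $13 = $3,377
LIFO COGS: 125 @ $18 + 98 @ $14 + 46 @ $13 = $4,220
Difference = |$3,377 − $4,220| = $843

$843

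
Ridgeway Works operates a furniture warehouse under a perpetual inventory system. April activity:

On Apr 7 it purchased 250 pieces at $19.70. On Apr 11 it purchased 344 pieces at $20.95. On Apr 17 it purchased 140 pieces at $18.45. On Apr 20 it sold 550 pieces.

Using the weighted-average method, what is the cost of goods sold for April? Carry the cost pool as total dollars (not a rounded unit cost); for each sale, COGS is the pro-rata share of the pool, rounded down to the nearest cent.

COGS = $11,026.07

After Apr 7: 250 on hand, pool $4,925.00 (≈ $19.7000 each)
After Apr 11: 594 on hand, pool $12,131.80 (≈ $20.4239 each)
After Apr 17: 734 on hand, pool $14,714.80 (≈ $20.0474 each)
Apr 20, sell 550: 550/734 × $14,714.80 → $11,026.07
Ending inventory (cost pool remaining) = $3,688.73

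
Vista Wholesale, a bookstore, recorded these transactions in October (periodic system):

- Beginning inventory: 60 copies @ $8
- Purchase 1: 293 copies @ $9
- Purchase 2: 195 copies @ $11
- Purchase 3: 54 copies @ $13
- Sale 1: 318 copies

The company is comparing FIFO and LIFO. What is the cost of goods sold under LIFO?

COGS = $3,468

FIFO COGS: 60 @ $8 + 258 @ $9 = $2,802
LIFO COGS: 54 @ $13 + 195 @ $11 + 69 @ $9 = $3,468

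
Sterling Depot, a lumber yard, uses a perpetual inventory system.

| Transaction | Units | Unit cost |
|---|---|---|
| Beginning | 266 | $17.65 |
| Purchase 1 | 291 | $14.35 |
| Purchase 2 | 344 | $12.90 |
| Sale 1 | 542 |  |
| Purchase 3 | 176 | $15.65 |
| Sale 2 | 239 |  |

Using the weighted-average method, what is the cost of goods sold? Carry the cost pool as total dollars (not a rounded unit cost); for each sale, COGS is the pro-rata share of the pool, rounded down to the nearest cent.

After Beginning: 266 on hand, pool $4,694.90 (≈ $17.6500 each)
After Purchase 1: 557 on hand, pool $8,870.75 (≈ $15.9259 each)
After Purchase 2: 901 on hand, pool $13,308.35 (≈ $14.7706 each)
Sale 1, sell 542: 542/901 × $13,308.35 → $8,005.68
After Purchase 3: 535 on hand, pool $8,057.07 (≈ $15.0599 each)
Sale 2, sell 239: 239/535 × $8,057.07 → $3,599.32
Total COGS = $8,005.68 + $3,599.32 = $11,605.00
Ending inventory (cost pool remaining) = $4,457.75

COGS = $11,605.00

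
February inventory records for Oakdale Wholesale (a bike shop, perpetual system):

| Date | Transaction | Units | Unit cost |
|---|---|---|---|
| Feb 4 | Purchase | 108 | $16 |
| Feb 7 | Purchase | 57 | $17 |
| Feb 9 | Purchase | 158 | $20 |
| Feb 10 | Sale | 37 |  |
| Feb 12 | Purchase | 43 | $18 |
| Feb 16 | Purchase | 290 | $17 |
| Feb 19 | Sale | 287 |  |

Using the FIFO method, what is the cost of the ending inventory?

Ending inventory = $5,686

Feb 10, 37 sold [FIFO — oldest first]: 37 @ $16 = $592
Feb 19, 287 sold [FIFO — oldest first]: 71 @ $16 + 57 @ $17 + 158 @ $20 + 1 @ $18 = $5,283
Total COGS = $592 + $5,283 = $5,875
Ending inventory: 42 @ $18 + 290 @ $17 = $5,686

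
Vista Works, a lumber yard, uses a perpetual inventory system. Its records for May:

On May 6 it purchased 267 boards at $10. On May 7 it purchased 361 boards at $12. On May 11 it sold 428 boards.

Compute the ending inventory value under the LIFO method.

May 11, 428 sold [LIFO — newest first]: 361 @ $12 + 67 @ $10 = $5,002
Ending inventory: 200 @ $10 = $2,000

Ending inventory = $2,000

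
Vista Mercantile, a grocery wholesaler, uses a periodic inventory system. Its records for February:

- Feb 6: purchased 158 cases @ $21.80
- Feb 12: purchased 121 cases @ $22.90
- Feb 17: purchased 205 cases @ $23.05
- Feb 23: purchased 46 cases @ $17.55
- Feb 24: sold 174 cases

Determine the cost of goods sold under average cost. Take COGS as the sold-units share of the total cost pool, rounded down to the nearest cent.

Feb 24, sell 174: 174/530 × $11,747.85 → $3,856.84
Ending inventory (cost pool remaining) = $7,891.01
Check: goods available $11,747.85 = COGS $3,856.84 + ending $7,891.01

COGS = $3,856.84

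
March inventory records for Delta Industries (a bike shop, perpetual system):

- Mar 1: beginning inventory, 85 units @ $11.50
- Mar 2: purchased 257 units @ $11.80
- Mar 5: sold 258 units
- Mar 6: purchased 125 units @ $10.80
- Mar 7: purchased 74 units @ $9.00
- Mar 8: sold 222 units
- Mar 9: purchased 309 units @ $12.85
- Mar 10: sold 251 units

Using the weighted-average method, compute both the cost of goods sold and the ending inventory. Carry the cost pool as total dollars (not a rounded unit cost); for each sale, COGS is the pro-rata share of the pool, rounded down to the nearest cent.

After Mar 1: 85 on hand, pool $977.50 (≈ $11.5000 each)
After Mar 2: 342 on hand, pool $4,010.10 (≈ $11.7254 each)
Mar 5, sell 258: 258/342 × $4,010.10 → $3,025.16
After Mar 6: 209 on hand, pool $2,334.94 (≈ $11.1720 each)
After Mar 7: 283 on hand, pool $3,000.94 (≈ $10.6040 each)
Mar 8, sell 222: 222/283 × $3,000.94 → $2,354.09
After Mar 9: 370 on hand, pool $4,617.50 (≈ $12.4797 each)
Mar 10, sell 251: 251/370 × $4,617.50 → $3,132.41
Total COGS = $3,025.16 + $2,354.09 + $3,132.41 = $8,511.66
Ending inventory (cost pool remaining) = $1,485.09
Check: goods available $9,996.75 = COGS $8,511.66 + ending $1,485.09

COGS = $8,511.66; ending inventory = $1,485.09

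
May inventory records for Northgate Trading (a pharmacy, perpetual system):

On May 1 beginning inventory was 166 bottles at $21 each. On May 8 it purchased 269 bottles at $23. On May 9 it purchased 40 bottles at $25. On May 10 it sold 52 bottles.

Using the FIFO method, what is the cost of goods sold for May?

May 10, 52 sold [FIFO — oldest first]: 52 @ $21 = $1,092
Ending inventory: 114 @ $21 + 269 @ $23 + 40 @ $25 = $9,581
Check: goods available $10,673 = COGS $1,092 + ending $9,581

COGS = $1,092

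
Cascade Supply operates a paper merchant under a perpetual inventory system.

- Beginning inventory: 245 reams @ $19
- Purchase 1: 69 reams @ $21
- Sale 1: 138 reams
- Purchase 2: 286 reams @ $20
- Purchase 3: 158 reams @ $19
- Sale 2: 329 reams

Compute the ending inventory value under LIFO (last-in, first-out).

Sale 1 (138) [LIFO — newest first]: 69 @ $21 + 69 @ $19 = $2,760
Sale 2 (329) [LIFO — newest first]: 158 @ $19 + 171 @ $20 = $6,422
Total COGS = $2,760 + $6,422 = $9,182
Ending inventory: 176 @ $19 + 115 @ $20 = $5,644

Ending inventory = $5,644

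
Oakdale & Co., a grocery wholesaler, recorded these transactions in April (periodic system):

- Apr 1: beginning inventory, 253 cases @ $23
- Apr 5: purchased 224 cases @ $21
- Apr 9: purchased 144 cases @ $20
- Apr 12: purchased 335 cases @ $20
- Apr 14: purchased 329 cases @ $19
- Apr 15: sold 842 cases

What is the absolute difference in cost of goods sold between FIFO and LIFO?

$1,278

FIFO COGS: 253 @ $23 + 224 @ $21 + 144 @ $20 + 221 @ $20 = $17,823
LIFO COGS: 329 @ $19 + 335 @ $20 + 144 @ $20 + 34 @ $21 = $16,545
Difference = |$17,823 − $16,545| = $1,278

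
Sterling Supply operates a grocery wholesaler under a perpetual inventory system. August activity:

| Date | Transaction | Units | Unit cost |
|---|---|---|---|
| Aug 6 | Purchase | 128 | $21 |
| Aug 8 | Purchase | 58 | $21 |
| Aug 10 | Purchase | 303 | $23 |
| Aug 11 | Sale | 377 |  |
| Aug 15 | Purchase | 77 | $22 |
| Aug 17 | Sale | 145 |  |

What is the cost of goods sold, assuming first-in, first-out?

Aug 11, 377 sold [FIFO — oldest first]: 128 @ $21 + 58 @ $21 + 191 @ $23 = $8,299
Aug 17, 145 sold [FIFO — oldest first]: 112 @ $23 + 33 @ $22 = $3,302
Total COGS = $8,299 + $3,302 = $11,601
Ending inventory: 44 @ $22 = $968

COGS = $11,601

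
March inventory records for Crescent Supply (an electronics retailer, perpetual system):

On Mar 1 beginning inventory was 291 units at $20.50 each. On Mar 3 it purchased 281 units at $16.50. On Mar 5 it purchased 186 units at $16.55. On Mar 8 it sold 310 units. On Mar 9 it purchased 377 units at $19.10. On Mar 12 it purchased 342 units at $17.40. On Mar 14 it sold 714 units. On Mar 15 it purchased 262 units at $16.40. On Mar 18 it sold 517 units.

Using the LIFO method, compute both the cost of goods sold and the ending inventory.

Mar 8, 310 sold [LIFO — newest first]: 186 @ $16.55 + 124 @ $16.50 = $5,124.30
Mar 14, 714 sold [LIFO — newest first]: 342 @ $17.40 + 372 @ $19.10 = $13,056.00
Mar 18, 517 sold [LIFO — newest first]: 262 @ $16.40 + 5 @ $19.10 + 157 @ $16.50 + 93 @ $20.50 = $8,889.30
Total COGS = $5,124.30 + $13,056.00 + $8,889.30 = $27,069.60
Ending inventory: 198 @ $20.50 = $4,059.00
Check: goods available $31,128.60 = COGS $27,069.60 + ending $4,059.00

COGS = $27,069.60; ending inventory = $4,059.00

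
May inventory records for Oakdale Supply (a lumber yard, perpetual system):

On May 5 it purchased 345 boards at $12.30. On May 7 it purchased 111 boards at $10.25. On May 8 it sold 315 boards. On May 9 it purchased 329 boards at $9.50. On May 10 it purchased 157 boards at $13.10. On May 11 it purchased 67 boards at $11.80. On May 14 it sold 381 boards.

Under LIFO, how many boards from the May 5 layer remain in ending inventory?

141

May 8, 315 sold [LIFO — newest first]: 111 @ $10.25 + 204 @ $12.30 = $3,646.95
May 14, 381 sold [LIFO — newest first]: 67 @ $11.80 + 157 @ $13.10 + 157 @ $9.50 = $4,338.80
Total COGS = $3,646.95 + $4,338.80 = $7,985.75
Ending inventory: 141 @ $12.30 + 172 @ $9.50 = $3,368.30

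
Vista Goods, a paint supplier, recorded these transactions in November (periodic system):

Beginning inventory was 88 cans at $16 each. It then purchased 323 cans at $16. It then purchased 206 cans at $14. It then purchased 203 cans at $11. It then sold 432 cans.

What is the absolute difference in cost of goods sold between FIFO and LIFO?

$1,385

FIFO COGS: 88 @ $16 + 323 @ $16 + 21 @ $14 = $6,870
LIFO COGS: 203 @ $11 + 206 @ $14 + 23 @ $16 = $5,485
Difference = |$6,870 − $5,485| = $1,385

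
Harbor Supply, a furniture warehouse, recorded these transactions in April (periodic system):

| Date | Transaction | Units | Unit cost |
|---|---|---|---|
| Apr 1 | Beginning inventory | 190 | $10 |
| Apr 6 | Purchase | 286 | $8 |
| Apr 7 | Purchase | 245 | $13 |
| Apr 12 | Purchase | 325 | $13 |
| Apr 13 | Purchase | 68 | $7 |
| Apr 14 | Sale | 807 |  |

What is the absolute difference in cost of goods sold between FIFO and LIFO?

$747

FIFO COGS: 190 @ $10 + 286 @ $8 + 245 @ $13 + 86 @ $13 = $8,491
LIFO COGS: 68 @ $7 + 325 @ $13 + 245 @ $13 + 169 @ $8 = $9,238
Difference = |$8,491 − $9,238| = $747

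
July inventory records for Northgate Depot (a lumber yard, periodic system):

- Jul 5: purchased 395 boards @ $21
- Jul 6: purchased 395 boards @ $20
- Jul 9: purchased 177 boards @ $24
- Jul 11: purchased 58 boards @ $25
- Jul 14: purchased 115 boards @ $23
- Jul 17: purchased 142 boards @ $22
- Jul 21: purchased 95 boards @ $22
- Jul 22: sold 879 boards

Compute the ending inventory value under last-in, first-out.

Jul 22, 879 sold [LIFO — newest first]: 95 @ $22 + 142 @ $22 + 115 @ $23 + 58 @ $25 + 177 @ $24 + 292 @ $20 = $19,397
Ending inventory: 395 @ $21 + 103 @ $20 = $10,355
Check: goods available $29,752 = COGS $19,397 + ending $10,355

Ending inventory = $10,355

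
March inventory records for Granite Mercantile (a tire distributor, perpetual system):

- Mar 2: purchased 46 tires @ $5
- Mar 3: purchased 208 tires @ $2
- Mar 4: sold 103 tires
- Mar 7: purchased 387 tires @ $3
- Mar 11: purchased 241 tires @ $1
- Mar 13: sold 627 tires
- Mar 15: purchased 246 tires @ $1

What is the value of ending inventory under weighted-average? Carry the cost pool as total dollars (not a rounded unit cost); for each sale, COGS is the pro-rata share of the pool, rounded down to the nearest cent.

Ending inventory = $594.50

After Mar 2: 46 on hand, pool $230.00 (≈ $5.0000 each)
After Mar 3: 254 on hand, pool $646.00 (≈ $2.5433 each)
Mar 4, sell 103: 103/254 × $646.00 → $261.96
After Mar 7: 538 on hand, pool $1,545.04 (≈ $2.8718 each)
After Mar 11: 779 on hand, pool $1,786.04 (≈ $2.2927 each)
Mar 13, sell 627: 627/779 × $1,786.04 → $1,437.54
After Mar 15: 398 on hand, pool $594.50 (≈ $1.4937 each)
Total COGS = $261.96 + $1,437.54 = $1,699.50
Ending inventory (cost pool remaining) = $594.50
Check: goods available $2,294.00 = COGS $1,699.50 + ending $594.50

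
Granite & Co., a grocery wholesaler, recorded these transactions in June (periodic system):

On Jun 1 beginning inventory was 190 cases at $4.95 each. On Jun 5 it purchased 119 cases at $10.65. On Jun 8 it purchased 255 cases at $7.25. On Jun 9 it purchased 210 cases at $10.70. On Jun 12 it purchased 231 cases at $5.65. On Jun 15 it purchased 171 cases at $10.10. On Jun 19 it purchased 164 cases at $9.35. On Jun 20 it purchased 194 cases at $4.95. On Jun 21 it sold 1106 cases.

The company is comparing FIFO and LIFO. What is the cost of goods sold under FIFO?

FIFO COGS: 190 @ $4.95 + 119 @ $10.65 + 255 @ $7.25 + 210 @ $10.70 + 231 @ $5.65 + 101 @ $10.10 = $8,628.85
LIFO COGS: 194 @ $4.95 + 164 @ $9.35 + 171 @ $10.10 + 231 @ $5.65 + 210 @ $10.70 + 136 @ $7.25 = $8,758.95

COGS = $8,628.85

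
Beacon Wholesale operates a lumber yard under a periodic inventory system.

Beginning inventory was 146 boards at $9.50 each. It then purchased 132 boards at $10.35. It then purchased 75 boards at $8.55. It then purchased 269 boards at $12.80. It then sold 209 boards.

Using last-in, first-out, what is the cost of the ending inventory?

Sale 1 (209) [LIFO — newest first]: 209 @ $12.80 = $2,675.20
Ending inventory: 146 @ $9.50 + 132 @ $10.35 + 75 @ $8.55 + 60 @ $12.80 = $4,162.45
Check: goods available $6,837.65 = COGS $2,675.20 + ending $4,162.45

Ending inventory = $4,162.45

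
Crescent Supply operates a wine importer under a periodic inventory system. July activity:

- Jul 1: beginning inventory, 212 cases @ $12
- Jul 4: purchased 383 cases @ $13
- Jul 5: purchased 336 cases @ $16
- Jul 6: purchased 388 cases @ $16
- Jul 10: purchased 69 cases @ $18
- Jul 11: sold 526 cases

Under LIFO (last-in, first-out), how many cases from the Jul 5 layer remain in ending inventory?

267

Jul 11, 526 sold [LIFO — newest first]: 69 @ $18 + 388 @ $16 + 69 @ $16 = $8,554
Ending inventory: 212 @ $12 + 383 @ $13 + 267 @ $16 = $11,795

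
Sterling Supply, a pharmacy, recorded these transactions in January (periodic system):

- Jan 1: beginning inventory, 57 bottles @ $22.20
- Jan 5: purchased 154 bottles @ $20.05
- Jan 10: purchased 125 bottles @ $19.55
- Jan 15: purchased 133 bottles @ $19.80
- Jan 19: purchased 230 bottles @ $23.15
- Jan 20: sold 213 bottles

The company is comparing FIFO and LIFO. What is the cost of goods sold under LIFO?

FIFO COGS: 57 @ $22.20 + 154 @ $20.05 + 2 @ $19.55 = $4,392.20
LIFO COGS: 213 @ $23.15 = $4,930.95

COGS = $4,930.95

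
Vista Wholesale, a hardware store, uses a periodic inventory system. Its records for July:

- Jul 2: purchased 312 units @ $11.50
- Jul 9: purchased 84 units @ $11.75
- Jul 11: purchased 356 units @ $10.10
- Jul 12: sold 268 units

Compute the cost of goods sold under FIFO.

COGS = $3,082.00

Jul 12, 268 sold [FIFO — oldest first]: 268 @ $11.50 = $3,082.00
Ending inventory: 44 @ $11.50 + 84 @ $11.75 + 356 @ $10.10 = $5,088.60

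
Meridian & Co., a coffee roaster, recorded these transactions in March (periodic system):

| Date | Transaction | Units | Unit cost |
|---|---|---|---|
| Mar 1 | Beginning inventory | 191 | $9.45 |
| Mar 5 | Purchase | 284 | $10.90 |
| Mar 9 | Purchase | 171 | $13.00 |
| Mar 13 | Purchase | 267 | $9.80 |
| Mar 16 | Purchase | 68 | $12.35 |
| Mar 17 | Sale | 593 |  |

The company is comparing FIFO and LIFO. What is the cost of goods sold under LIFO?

FIFO COGS: 191 @ $9.45 + 284 @ $10.90 + 118 @ $13.00 = $6,434.55
LIFO COGS: 68 @ $12.35 + 267 @ $9.80 + 171 @ $13.00 + 87 @ $10.90 = $6,627.70

COGS = $6,627.70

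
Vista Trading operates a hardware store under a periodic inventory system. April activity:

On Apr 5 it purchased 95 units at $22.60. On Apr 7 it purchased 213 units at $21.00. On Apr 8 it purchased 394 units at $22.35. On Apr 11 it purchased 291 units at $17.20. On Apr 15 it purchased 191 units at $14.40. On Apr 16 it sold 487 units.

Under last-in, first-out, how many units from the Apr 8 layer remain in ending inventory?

Apr 16, 487 sold [LIFO — newest first]: 191 @ $14.40 + 291 @ $17.20 + 5 @ $22.35 = $7,867.35
Ending inventory: 95 @ $22.60 + 213 @ $21.00 + 389 @ $22.35 = $15,314.15

389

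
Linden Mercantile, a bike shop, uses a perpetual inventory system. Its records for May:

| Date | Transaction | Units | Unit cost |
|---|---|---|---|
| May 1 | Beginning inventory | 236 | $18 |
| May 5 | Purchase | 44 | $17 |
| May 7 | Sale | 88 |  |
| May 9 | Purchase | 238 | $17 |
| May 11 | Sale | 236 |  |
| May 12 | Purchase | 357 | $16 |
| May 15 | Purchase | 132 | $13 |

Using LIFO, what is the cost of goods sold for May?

COGS = $5,552

May 7, 88 sold [LIFO — newest first]: 44 @ $17 + 44 @ $18 = $1,540
May 11, 236 sold [LIFO — newest first]: 236 @ $17 = $4,012
Total COGS = $1,540 + $4,012 = $5,552
Ending inventory: 192 @ $18 + 2 @ $17 + 357 @ $16 + 132 @ $13 = $10,918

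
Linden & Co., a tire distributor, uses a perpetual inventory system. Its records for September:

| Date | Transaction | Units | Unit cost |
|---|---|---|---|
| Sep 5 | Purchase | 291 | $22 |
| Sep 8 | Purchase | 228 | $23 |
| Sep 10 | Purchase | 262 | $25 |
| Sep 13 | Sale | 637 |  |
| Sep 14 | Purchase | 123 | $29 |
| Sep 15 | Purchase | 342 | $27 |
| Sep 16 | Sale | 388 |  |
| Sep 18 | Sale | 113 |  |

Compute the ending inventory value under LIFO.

Sep 13, 637 sold [LIFO — newest first]: 262 @ $25 + 228 @ $23 + 147 @ $22 = $15,028
Sep 16, 388 sold [LIFO — newest first]: 342 @ $27 + 46 @ $29 = $10,568
Sep 18, 113 sold [LIFO — newest first]: 77 @ $29 + 36 @ $22 = $3,025
Total COGS = $15,028 + $10,568 + $3,025 = $28,621
Ending inventory: 108 @ $22 = $2,376

Ending inventory = $2,376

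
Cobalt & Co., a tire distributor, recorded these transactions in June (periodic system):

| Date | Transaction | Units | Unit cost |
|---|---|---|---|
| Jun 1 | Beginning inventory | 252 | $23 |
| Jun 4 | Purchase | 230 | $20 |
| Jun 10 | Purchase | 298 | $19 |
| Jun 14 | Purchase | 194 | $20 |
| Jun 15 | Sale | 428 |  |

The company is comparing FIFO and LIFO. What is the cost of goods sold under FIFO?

FIFO COGS: 252 @ $23 + 176 @ $20 = $9,316
LIFO COGS: 194 @ $20 + 234 @ $19 = $8,326

COGS = $9,316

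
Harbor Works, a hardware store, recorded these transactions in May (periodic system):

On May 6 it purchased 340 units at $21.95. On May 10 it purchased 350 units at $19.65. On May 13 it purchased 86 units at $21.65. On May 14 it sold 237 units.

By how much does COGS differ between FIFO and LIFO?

FIFO COGS: 237 @ $21.95 = $5,202.15
LIFO COGS: 86 @ $21.65 + 151 @ $19.65 = $4,829.05
Difference = |$5,202.15 − $4,829.05| = $373.10

$373.10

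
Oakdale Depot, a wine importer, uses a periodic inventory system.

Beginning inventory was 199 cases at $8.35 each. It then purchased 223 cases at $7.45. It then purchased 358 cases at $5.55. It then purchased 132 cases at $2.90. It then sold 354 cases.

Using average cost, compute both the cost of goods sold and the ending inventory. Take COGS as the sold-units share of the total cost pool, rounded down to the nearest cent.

Sale 1, sell 354: 354/912 × $5,692.70 → $2,209.66
Ending inventory (cost pool remaining) = $3,483.04
Check: goods available $5,692.70 = COGS $2,209.66 + ending $3,483.04

COGS = $2,209.66; ending inventory = $3,483.04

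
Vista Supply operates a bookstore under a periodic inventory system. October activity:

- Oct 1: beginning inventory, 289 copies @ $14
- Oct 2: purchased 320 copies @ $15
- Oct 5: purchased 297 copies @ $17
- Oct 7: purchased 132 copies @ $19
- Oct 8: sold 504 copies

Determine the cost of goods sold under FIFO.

COGS = $7,271

Oct 8, 504 sold [FIFO — oldest first]: 289 @ $14 + 215 @ $15 = $7,271
Ending inventory: 105 @ $15 + 297 @ $17 + 132 @ $19 = $9,132
Check: goods available $16,403 = COGS $7,271 + ending $9,132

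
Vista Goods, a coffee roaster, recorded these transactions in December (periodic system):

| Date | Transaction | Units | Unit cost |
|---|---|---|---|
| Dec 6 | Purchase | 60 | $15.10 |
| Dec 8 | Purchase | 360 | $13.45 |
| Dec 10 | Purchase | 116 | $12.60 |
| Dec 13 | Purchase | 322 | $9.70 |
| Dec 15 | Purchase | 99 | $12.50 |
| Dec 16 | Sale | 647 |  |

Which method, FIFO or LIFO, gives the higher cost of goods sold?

FIFO COGS: 60 @ $15.10 + 360 @ $13.45 + 116 @ $12.60 + 111 @ $9.70 = $8,286.30
LIFO COGS: 99 @ $12.50 + 322 @ $9.70 + 116 @ $12.60 + 110 @ $13.45 = $7,302.00

FIFO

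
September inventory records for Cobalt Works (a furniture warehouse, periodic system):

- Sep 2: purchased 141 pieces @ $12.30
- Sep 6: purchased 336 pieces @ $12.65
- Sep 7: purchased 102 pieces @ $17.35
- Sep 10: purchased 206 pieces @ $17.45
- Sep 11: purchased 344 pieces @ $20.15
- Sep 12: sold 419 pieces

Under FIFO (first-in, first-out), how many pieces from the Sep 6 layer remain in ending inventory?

58

Sep 12, 419 sold [FIFO — oldest first]: 141 @ $12.30 + 278 @ $12.65 = $5,251.00
Ending inventory: 58 @ $12.65 + 102 @ $17.35 + 206 @ $17.45 + 344 @ $20.15 = $13,029.70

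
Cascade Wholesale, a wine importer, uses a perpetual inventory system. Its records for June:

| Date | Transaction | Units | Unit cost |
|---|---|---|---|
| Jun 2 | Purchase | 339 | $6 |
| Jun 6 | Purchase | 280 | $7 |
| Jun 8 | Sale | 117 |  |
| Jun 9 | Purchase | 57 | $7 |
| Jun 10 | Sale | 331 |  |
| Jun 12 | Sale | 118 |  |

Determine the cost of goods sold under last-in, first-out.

COGS = $3,733

Jun 8, 117 sold [LIFO — newest first]: 117 @ $7 = $819
Jun 10, 331 sold [LIFO — newest first]: 57 @ $7 + 163 @ $7 + 111 @ $6 = $2,206
Jun 12, 118 sold [LIFO — newest first]: 118 @ $6 = $708
Total COGS = $819 + $2,206 + $708 = $3,733
Ending inventory: 110 @ $6 = $660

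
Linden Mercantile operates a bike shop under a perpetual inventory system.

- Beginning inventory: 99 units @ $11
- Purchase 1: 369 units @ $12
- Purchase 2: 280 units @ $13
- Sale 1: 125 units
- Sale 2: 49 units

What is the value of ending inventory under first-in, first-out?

Sale 1 (125) [FIFO — oldest first]: 99 @ $11 + 26 @ $12 = $1,401
Sale 2 (49) [FIFO — oldest first]: 49 @ $12 = $588
Total COGS = $1,401 + $588 = $1,989
Ending inventory: 294 @ $12 + 280 @ $13 = $7,168

Ending inventory = $7,168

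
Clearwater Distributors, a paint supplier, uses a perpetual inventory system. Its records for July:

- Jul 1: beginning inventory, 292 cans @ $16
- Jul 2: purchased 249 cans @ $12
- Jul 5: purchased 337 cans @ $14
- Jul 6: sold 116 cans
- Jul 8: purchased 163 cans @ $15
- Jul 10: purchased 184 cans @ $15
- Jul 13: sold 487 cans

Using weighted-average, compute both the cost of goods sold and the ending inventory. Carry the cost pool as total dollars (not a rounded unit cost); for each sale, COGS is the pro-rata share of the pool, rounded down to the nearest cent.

COGS = $8,638.51; ending inventory = $8,944.49

After Jul 1: 292 on hand, pool $4,672.00 (≈ $16.0000 each)
After Jul 2: 541 on hand, pool $7,660.00 (≈ $14.1590 each)
After Jul 5: 878 on hand, pool $12,378.00 (≈ $14.0979 each)
Jul 6, sell 116: 116/878 × $12,378.00 → $1,635.36
After Jul 8: 925 on hand, pool $13,187.64 (≈ $14.2569 each)
After Jul 10: 1109 on hand, pool $15,947.64 (≈ $14.3802 each)
Jul 13, sell 487: 487/1109 × $15,947.64 → $7,003.15
Total COGS = $1,635.36 + $7,003.15 = $8,638.51
Ending inventory (cost pool remaining) = $8,944.49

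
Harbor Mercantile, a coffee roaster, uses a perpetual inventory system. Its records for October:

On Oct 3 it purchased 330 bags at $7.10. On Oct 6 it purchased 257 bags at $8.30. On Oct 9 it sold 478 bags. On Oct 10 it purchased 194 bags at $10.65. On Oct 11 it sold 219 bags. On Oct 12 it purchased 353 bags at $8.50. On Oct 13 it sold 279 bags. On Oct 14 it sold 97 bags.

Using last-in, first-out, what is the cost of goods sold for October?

COGS = $9,109.60

Oct 9, 478 sold [LIFO — newest first]: 257 @ $8.30 + 221 @ $7.10 = $3,702.20
Oct 11, 219 sold [LIFO — newest first]: 194 @ $10.65 + 25 @ $7.10 = $2,243.60
Oct 13, 279 sold [LIFO — newest first]: 279 @ $8.50 = $2,371.50
Oct 14, 97 sold [LIFO — newest first]: 74 @ $8.50 + 23 @ $7.10 = $792.30
Total COGS = $3,702.20 + $2,243.60 + $2,371.50 + $792.30 = $9,109.60
Ending inventory: 61 @ $7.10 = $433.10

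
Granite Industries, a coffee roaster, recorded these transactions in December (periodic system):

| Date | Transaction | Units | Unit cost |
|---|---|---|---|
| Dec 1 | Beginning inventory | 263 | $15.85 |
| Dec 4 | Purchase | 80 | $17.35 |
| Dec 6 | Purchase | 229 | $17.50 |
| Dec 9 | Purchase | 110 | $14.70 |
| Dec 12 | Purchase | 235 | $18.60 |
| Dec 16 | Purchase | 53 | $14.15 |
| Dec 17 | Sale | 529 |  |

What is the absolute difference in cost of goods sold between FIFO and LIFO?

$218.90

FIFO COGS: 263 @ $15.85 + 80 @ $17.35 + 186 @ $17.50 = $8,811.55
LIFO COGS: 53 @ $14.15 + 235 @ $18.60 + 110 @ $14.70 + 131 @ $17.50 = $9,030.45
Difference = |$8,811.55 − $9,030.45| = $218.90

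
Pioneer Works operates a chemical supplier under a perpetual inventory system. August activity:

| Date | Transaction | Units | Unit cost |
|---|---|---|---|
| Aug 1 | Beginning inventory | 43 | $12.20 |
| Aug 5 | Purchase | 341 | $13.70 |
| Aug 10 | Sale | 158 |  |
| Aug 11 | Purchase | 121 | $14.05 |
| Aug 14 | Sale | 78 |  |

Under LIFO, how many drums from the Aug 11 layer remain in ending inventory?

Aug 10, 158 sold [LIFO — newest first]: 158 @ $13.70 = $2,164.60
Aug 14, 78 sold [LIFO — newest first]: 78 @ $14.05 = $1,095.90
Total COGS = $2,164.60 + $1,095.90 = $3,260.50
Ending inventory: 43 @ $12.20 + 183 @ $13.70 + 43 @ $14.05 = $3,635.85
Check: goods available $6,896.35 = COGS $3,260.50 + ending $3,635.85

43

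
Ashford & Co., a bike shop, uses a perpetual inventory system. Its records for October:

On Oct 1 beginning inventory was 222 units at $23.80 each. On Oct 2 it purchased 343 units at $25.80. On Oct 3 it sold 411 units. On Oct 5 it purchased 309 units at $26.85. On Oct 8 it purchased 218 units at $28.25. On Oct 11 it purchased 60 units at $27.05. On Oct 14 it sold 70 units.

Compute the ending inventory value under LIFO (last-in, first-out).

Oct 3, 411 sold [LIFO — newest first]: 343 @ $25.80 + 68 @ $23.80 = $10,467.80
Oct 14, 70 sold [LIFO — newest first]: 60 @ $27.05 + 10 @ $28.25 = $1,905.50
Total COGS = $10,467.80 + $1,905.50 = $12,373.30
Ending inventory: 154 @ $23.80 + 309 @ $26.85 + 208 @ $28.25 = $17,837.85

Ending inventory = $17,837.85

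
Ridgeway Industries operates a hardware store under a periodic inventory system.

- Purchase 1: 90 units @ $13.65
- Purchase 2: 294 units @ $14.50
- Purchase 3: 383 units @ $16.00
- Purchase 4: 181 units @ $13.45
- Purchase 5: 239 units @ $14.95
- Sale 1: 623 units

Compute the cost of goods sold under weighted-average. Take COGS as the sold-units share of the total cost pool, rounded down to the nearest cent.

COGS = $9,251.57

Sale 1, sell 623: 623/1187 × $17,627.00 → $9,251.57
Ending inventory (cost pool remaining) = $8,375.43
Check: goods available $17,627.00 = COGS $9,251.57 + ending $8,375.43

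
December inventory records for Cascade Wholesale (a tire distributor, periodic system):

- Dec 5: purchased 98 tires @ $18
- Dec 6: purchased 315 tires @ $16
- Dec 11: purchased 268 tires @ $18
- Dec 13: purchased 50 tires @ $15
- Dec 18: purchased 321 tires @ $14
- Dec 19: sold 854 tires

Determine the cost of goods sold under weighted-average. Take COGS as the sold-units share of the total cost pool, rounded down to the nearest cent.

COGS = $13,696.47

Dec 19, sell 854: 854/1052 × $16,872.00 → $13,696.47
Ending inventory (cost pool remaining) = $3,175.53
Check: goods available $16,872.00 = COGS $13,696.47 + ending $3,175.53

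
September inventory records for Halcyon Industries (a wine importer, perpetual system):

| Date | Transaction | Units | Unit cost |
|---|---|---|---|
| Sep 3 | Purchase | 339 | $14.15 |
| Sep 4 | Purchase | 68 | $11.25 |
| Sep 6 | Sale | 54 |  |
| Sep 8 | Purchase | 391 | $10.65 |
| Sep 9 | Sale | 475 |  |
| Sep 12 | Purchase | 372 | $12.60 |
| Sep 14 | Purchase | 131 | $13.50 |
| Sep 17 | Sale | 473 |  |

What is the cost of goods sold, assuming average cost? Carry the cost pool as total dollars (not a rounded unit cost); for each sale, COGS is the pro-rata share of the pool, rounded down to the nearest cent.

COGS = $12,422.73

After Sep 3: 339 on hand, pool $4,796.85 (≈ $14.1500 each)
After Sep 4: 407 on hand, pool $5,561.85 (≈ $13.6655 each)
Sep 6, sell 54: 54/407 × $5,561.85 → $737.93
After Sep 8: 744 on hand, pool $8,988.07 (≈ $12.0807 each)
Sep 9, sell 475: 475/744 × $8,988.07 → $5,738.35
After Sep 12: 641 on hand, pool $7,936.92 (≈ $12.3821 each)
After Sep 14: 772 on hand, pool $9,705.42 (≈ $12.5718 each)
Sep 17, sell 473: 473/772 × $9,705.42 → $5,946.45
Total COGS = $737.93 + $5,738.35 + $5,946.45 = $12,422.73
Ending inventory (cost pool remaining) = $3,758.97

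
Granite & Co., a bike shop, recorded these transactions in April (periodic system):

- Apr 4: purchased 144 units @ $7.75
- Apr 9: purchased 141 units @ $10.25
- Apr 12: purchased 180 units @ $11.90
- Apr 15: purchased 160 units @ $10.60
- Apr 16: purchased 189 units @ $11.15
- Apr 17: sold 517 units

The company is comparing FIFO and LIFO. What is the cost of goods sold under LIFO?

COGS = $5,802.55

FIFO COGS: 144 @ $7.75 + 141 @ $10.25 + 180 @ $11.90 + 52 @ $10.60 = $5,254.45
LIFO COGS: 189 @ $11.15 + 160 @ $10.60 + 168 @ $11.90 = $5,802.55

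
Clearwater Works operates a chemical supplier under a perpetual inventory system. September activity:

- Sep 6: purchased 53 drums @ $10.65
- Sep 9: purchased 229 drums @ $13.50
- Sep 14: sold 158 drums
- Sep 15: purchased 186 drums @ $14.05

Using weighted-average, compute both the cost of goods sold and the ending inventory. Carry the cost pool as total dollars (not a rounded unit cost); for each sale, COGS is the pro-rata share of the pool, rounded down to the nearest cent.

After Sep 6: 53 on hand, pool $564.45 (≈ $10.6500 each)
After Sep 9: 282 on hand, pool $3,655.95 (≈ $12.9644 each)
Sep 14, sell 158: 158/282 × $3,655.95 → $2,048.36
After Sep 15: 310 on hand, pool $4,220.89 (≈ $13.6158 each)
Ending inventory (cost pool remaining) = $4,220.89

COGS = $2,048.36; ending inventory = $4,220.89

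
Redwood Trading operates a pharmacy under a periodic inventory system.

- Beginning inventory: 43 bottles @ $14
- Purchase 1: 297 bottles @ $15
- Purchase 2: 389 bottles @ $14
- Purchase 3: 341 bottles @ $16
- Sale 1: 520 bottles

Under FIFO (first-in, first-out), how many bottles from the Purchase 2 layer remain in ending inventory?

209

Sale 1 (520) [FIFO — oldest first]: 43 @ $14 + 297 @ $15 + 180 @ $14 = $7,577
Ending inventory: 209 @ $14 + 341 @ $16 = $8,382
Check: goods available $15,959 = COGS $7,577 + ending $8,382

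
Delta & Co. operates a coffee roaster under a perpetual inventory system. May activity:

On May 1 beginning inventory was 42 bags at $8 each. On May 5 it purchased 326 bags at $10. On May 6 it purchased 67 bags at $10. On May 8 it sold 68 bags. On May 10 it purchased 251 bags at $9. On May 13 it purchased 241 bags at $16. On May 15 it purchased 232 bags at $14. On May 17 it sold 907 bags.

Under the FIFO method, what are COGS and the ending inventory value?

May 8, 68 sold [FIFO — oldest first]: 42 @ $8 + 26 @ $10 = $596
May 17, 907 sold [FIFO — oldest first]: 300 @ $10 + 67 @ $10 + 251 @ $9 + 241 @ $16 + 48 @ $14 = $10,457
Total COGS = $596 + $10,457 = $11,053
Ending inventory: 184 @ $14 = $2,576
Check: goods available $13,629 = COGS $11,053 + ending $2,576

COGS = $11,053; ending inventory = $2,576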